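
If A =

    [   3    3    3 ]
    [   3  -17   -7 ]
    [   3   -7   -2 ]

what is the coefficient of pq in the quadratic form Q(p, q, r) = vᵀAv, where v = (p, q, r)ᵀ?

6

The coefficient of pq is A[1,2] + A[2,1] = 2·3 = 6.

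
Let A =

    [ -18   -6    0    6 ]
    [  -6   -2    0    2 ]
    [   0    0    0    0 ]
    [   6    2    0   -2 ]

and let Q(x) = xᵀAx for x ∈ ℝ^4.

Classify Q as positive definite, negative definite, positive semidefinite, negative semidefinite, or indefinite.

Congruent diagonalization of A (simultaneous row and column reduction) yields pivots -18, 0, 0, 0.
That gives 1 negative, 3 zero pivots.
Hence Q is negative semidefinite.

negative semidefinite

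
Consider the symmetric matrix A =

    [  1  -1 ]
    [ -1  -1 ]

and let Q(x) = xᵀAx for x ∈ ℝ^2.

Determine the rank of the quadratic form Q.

2

Symmetric row and column elimination reduces A to a congruent diagonal form with pivots 1, -2.
That gives 1 positive, 1 negative pivots.
The rank is the number of nonzero pivots: 2.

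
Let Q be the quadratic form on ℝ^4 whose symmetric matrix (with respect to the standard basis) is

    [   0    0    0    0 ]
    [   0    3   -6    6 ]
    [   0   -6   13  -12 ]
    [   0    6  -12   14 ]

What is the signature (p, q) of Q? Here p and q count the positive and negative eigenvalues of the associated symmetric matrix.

(3, 0)

Row-reducing A symmetrically gives the diagonal entries 0, 3, 1, 2.
Counting signs: 3 positive, 1 zero.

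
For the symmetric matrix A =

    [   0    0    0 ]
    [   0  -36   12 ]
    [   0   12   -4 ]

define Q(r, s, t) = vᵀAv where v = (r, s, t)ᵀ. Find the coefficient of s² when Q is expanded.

-36

The coefficient of s² is the diagonal entry A[2,2] = -36.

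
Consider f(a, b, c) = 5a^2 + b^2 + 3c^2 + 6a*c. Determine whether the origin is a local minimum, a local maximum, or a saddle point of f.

The Hessian at the origin is H = [[10, 0, 6], [0, 2, 0], [6, 0, 6]].
An LDLᵀ factorisation of H has diagonal entries 10, 2, 12/5.
Counting signs: 3 positive.
H is positive definite, so the origin is a strict local minimum.

local minimum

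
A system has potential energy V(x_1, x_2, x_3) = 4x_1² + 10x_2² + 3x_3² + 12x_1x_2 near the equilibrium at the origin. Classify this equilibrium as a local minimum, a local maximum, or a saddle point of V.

The Hessian at the origin is H = [[8, 12, 0], [12, 20, 0], [0, 0, 6]].
Congruent diagonalization of H (simultaneous row and column reduction) yields pivots 8, 2, 6.
Counting signs: 3 positive.
H is positive definite, so the origin is a strict local minimum.

local minimum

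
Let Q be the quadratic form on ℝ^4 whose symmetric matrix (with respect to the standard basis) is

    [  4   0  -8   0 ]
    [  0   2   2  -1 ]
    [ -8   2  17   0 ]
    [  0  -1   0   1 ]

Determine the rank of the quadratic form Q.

4

Row-reducing A symmetrically gives the diagonal entries 4, 2, -1, 3/2.
Counting signs: 3 positive, 1 negative.
The rank is the number of nonzero pivots: 4.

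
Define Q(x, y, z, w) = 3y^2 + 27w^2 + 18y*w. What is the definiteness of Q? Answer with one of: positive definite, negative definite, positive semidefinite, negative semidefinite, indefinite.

positive semidefinite

The associated matrix is A = [[0, 0, 0, 0], [0, 3, 0, 9], [0, 0, 0, 0], [0, 9, 0, 27]].
Symmetric row and column elimination reduces A to a congruent diagonal form with pivots 0, 3, 0, 0.
That gives 1 positive, 3 zero pivots.
Hence Q is positive semidefinite.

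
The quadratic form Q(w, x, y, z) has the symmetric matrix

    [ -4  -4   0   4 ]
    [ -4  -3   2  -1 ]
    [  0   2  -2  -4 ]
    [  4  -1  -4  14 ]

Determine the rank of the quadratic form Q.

4

Row-reducing A symmetrically gives the diagonal entries -4, 1, -6, -1.
So there are 1 positive, 3 negative pivots.
The rank is the number of nonzero pivots: 4.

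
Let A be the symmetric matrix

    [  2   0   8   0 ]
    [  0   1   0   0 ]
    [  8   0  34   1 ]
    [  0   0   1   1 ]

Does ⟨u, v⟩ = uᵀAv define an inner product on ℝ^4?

yes

Leading principal minors: Δ_1 = 2, Δ_2 = 2, Δ_3 = 4, Δ_4 = 2.
All leading principal minors are positive, so by Sylvester's criterion Q is positive definite.
⟨·,·⟩ is an inner product exactly when A is positive definite.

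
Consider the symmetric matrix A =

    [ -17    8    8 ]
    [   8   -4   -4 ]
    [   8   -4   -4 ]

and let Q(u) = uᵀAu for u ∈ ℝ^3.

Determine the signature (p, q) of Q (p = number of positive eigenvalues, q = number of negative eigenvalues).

(0, 2)

Symmetric row and column elimination reduces A to a congruent diagonal form with pivots -17, -4/17, 0.
That gives 2 negative, 1 zero pivots.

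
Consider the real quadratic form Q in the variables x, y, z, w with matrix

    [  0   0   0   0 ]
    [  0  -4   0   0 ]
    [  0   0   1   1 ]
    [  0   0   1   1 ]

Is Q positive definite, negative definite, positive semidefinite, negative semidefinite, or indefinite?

Symmetric row and column elimination reduces A to a congruent diagonal form with pivots 0, -4, 1, 0.
Counting signs: 1 positive, 1 negative, 2 zero.
Hence Q is indefinite.

indefinite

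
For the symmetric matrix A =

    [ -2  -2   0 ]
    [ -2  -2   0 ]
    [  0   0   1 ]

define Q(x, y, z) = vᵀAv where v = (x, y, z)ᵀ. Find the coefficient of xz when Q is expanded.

The coefficient of xz is A[1,3] + A[3,1] = 2·0 = 0.

0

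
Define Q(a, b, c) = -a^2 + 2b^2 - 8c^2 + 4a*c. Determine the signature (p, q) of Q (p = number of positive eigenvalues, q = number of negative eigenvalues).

The associated matrix is A = [[-1, 0, 2], [0, 2, 0], [2, 0, -8]].
Applying the same elementary operations to the rows and columns of A produces a congruent diagonal matrix with entries -1, 2, -4.
That gives 1 positive, 2 negative pivots.

(1, 2)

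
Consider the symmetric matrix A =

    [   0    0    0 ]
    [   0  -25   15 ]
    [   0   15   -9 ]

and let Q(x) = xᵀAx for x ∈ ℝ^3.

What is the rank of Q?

1

Symmetric row and column elimination reduces A to a congruent diagonal form with pivots 0, -25, 0.
Counting signs: 1 negative, 2 zero.
The rank is the number of nonzero pivots: 1.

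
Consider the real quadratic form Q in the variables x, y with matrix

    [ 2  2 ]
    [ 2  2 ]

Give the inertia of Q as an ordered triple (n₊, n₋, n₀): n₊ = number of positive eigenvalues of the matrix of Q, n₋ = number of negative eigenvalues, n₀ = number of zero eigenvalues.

(1, 0, 1)

Symmetric row and column elimination reduces A to a congruent diagonal form with pivots 2, 0.
That gives 1 positive, 1 zero pivots.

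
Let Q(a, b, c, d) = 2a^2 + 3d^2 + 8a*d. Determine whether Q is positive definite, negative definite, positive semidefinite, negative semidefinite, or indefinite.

indefinite

Write A = [[2, 0, 0, 4], [0, 0, 0, 0], [0, 0, 0, 0], [4, 0, 0, 3]].
Congruent diagonalization of A (simultaneous row and column reduction) yields pivots 2, 0, 0, -5.
Counting signs: 1 positive, 1 negative, 2 zero.
Hence Q is indefinite.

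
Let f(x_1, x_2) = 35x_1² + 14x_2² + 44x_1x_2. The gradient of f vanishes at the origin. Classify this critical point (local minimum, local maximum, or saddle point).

The Hessian at the origin is H = [[70, 44], [44, 28]].
det H = 70·28 − (44)² = 24 > 0 and H[1,1] = 70 > 0, so H is positive definite.
Therefore the origin is a local minimum.

local minimum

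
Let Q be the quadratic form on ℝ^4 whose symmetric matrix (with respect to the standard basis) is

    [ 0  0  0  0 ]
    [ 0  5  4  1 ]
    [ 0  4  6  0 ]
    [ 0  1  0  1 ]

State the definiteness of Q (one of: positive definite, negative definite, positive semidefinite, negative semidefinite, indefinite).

positive semidefinite

Symmetric row and column elimination reduces A to a congruent diagonal form with pivots 0, 5, 14/5, 4/7.
So there are 3 positive, 1 zero pivots.
Hence Q is positive semidefinite.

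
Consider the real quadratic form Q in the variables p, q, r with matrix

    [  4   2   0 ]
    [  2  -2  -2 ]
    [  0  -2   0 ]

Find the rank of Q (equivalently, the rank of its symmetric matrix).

3

Congruent diagonalization of A (simultaneous row and column reduction) yields pivots 4, -3, 4/3.
That gives 2 positive, 1 negative pivots.
The rank is the number of nonzero pivots: 3.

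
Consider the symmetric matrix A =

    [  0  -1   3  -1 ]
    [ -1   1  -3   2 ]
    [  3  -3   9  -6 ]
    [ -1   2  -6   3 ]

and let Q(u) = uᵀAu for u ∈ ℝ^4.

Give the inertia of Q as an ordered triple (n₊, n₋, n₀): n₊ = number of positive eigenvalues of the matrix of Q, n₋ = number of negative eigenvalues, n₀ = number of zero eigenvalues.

(1, 1, 2)

By Sylvester's law of inertia any congruent diagonalization of A has 1 positive, 1 negative and 2 zero entries.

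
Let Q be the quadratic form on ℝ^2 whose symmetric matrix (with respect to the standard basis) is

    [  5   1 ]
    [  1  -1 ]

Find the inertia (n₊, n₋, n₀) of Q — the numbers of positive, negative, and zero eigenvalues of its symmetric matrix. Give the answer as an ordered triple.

(1, 1, 0)

Row-reducing A symmetrically gives the diagonal entries 5, -6/5.
Counting signs: 1 positive, 1 negative.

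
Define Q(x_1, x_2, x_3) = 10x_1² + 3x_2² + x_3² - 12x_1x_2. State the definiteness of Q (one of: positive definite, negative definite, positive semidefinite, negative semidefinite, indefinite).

indefinite

The symmetric matrix is A = [[10, -6, 0], [-6, 3, 0], [0, 0, 1]].
Applying the same elementary operations to the rows and columns of A produces a congruent diagonal matrix with entries 10, -3/5, 1.
Counting signs: 2 positive, 1 negative.
Hence Q is indefinite.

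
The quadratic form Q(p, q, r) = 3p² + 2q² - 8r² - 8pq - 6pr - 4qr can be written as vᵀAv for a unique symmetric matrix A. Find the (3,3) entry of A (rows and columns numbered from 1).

The coefficient of r² in Q is -8, and that is exactly A[3,3].

-8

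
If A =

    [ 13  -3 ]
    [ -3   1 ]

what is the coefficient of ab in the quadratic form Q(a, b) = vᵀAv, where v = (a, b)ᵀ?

The coefficient of ab is A[1,2] + A[2,1] = 2·(-3) = -6.

-6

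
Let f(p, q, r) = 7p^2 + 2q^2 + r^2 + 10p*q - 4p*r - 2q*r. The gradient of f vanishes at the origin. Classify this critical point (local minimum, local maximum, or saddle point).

saddle point

The Hessian at the origin is H = [[14, 10, -4], [10, 4, -2], [-4, -2, 2]].
An LDLᵀ factorisation of H has diagonal entries 14, -22/7, 12/11.
Counting signs: 2 positive, 1 negative.
H is indefinite, so the origin is a saddle point.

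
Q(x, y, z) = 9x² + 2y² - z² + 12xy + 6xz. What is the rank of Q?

2

The associated matrix is A = [[9, 6, 3], [6, 2, 0], [3, 0, -1]].
Row-reducing A symmetrically gives the diagonal entries 9, -2, 0.
So there are 1 positive, 1 negative, 1 zero pivots.
The rank is the number of nonzero pivots: 2.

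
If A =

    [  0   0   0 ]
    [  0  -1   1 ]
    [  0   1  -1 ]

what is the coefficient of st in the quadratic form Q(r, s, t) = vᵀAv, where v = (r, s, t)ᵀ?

The coefficient of st is A[2,3] + A[3,2] = 2·1 = 2.

2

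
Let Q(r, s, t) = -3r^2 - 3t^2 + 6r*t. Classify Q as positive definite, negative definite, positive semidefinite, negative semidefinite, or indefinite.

The symmetric matrix is A = [[-3, 0, 3], [0, 0, 0], [3, 0, -3]].
Congruent diagonalization of A (simultaneous row and column reduction) yields pivots -3, 0, 0.
So there are 1 negative, 2 zero pivots.
Hence Q is negative semidefinite.

negative semidefinite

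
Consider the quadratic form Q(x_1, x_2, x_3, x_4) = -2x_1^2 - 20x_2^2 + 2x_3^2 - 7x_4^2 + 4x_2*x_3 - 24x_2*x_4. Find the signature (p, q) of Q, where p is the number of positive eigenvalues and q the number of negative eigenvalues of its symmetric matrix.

(1, 3)

Write A = [[-2, 0, 0, 0], [0, -20, 2, -12], [0, 2, 2, 0], [0, -12, 0, -7]].
An LDLᵀ factorisation of A has diagonal entries -2, -20, 11/5, -5/11.
Counting signs: 1 positive, 3 negative.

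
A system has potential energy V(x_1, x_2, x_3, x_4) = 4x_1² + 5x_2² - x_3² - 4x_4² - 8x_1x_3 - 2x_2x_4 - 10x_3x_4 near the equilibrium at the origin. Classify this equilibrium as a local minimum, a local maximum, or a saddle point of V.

saddle point

The Hessian at the origin is H = [[8, 0, -8, 0], [0, 10, 0, -2], [-8, 0, -2, -10], [0, -2, -10, -8]].
An LDLᵀ factorisation of H has diagonal entries 8, 10, -10, 8/5.
Counting signs: 3 positive, 1 negative.
H is indefinite, so the origin is a saddle point.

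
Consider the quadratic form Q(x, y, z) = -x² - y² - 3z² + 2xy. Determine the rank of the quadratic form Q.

The associated matrix is A = [[-1, 1, 0], [1, -1, 0], [0, 0, -3]].
Applying the same elementary operations to the rows and columns of A produces a congruent diagonal matrix with entries -1, 0, -3.
So there are 2 negative, 1 zero pivots.
The rank is the number of nonzero pivots: 2.

2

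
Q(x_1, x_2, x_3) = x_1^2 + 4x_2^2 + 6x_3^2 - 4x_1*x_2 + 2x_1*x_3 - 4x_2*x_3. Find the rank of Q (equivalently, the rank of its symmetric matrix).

2

The associated matrix is A = [[1, -2, 1], [-2, 4, -2], [1, -2, 6]].
Symmetric row and column elimination reduces A to a congruent diagonal form with pivots 1, 0, 5.
That gives 2 positive, 1 zero pivots.
The rank is the number of nonzero pivots: 2.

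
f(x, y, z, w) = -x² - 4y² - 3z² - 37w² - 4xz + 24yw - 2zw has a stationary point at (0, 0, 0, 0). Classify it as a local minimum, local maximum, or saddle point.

saddle point

The Hessian at the origin is H = [[-2, 0, -4, 0], [0, -8, 0, 24], [-4, 0, -6, -2], [0, 24, -2, -74]].
An LDLᵀ factorisation of H has diagonal entries -2, -8, 2, -4.
That gives 1 positive, 3 negative pivots.
H is indefinite, so the origin is a saddle point.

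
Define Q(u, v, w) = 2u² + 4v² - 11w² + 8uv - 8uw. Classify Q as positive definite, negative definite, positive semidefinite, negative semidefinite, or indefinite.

indefinite

Write A = [[2, 4, -4], [4, 4, 0], [-4, 0, -11]].
Congruent diagonalization of A (simultaneous row and column reduction) yields pivots 2, -4, -3.
Counting signs: 1 positive, 2 negative.
Hence Q is indefinite.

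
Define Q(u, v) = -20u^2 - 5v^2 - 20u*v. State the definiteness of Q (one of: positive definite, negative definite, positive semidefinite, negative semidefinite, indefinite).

negative semidefinite

The symmetric matrix of Q is [[-20, -10], [-10, -5]].
For the 2×2 matrix [[-20, -10], [-10, -5]]: det = -20·-5 − (-10)² = 0, trace = -25.
det = 0 so one eigenvalue is zero; the form is semidefinite with the sign of the trace.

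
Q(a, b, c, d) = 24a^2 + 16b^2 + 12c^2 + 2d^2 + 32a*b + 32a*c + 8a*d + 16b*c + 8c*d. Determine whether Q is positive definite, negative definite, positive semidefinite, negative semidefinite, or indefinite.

Write A = [[24, 16, 16, 4], [16, 16, 8, 0], [16, 8, 12, 4], [4, 0, 4, 2]].
Symmetric row and column elimination reduces A to a congruent diagonal form with pivots 24, 16/3, 0, 0.
So there are 2 positive, 2 zero pivots.
Hence Q is positive semidefinite.

positive semidefinite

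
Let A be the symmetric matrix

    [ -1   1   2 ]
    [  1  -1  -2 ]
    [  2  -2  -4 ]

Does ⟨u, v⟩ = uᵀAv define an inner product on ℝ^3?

no

Congruent diagonalization of A (simultaneous row and column reduction) yields pivots -1, 0, 0.
So there are 1 negative, 2 zero pivots.
Hence Q is negative semidefinite.
⟨·,·⟩ is an inner product exactly when A is positive definite.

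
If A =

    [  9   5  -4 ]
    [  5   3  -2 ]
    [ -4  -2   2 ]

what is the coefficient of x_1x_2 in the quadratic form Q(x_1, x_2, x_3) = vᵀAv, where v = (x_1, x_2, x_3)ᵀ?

The coefficient of x_1x_2 is A[1,2] + A[2,1] = 2·5 = 10.

10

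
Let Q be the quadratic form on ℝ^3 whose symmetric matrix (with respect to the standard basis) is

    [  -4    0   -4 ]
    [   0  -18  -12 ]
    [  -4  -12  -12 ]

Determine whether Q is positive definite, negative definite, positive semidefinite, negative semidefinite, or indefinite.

Row-reducing A symmetrically gives the diagonal entries -4, -18, 0.
So there are 2 negative, 1 zero pivots.
Hence Q is negative semidefinite.

negative semidefinite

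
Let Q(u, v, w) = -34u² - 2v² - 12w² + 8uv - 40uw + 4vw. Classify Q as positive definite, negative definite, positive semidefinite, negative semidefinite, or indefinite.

The symmetric matrix of Q is A = [[-34, 4, -20], [4, -2, 2], [-20, 2, -12]].
Leading principal minors: Δ_1 = -34, Δ_2 = 52, Δ_3 = -8.
The signs alternate starting with Δ_1 < 0, so by Sylvester's criterion Q is negative definite.

negative definite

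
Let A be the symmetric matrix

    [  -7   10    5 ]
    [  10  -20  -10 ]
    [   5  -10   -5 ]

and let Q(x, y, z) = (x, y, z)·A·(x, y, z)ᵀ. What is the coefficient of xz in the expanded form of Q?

10

The coefficient of xz is A[1,3] + A[3,1] = 2·5 = 10.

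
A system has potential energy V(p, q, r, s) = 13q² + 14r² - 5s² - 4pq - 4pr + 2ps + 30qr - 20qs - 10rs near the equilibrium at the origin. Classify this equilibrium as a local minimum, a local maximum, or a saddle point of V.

saddle point

The Hessian at the origin is H = [[0, -4, -4, 2], [-4, 26, 30, -20], [-4, 30, 28, -10], [2, -20, -10, -10]].
H is indefinite, so the origin is a saddle point.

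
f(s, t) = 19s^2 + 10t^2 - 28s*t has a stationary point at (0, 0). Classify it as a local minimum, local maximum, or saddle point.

saddle point

The Hessian at the origin is H = [[38, -28], [-28, 20]].
det H = 38·20 − (-28)² = -24 < 0, so H is indefinite.
Therefore the origin is a saddle point.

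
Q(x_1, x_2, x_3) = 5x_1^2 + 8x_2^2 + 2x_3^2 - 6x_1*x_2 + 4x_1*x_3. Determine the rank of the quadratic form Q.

The symmetric matrix is A = [[5, -3, 2], [-3, 8, 0], [2, 0, 2]].
An LDLᵀ factorisation of A has diagonal entries 5, 31/5, 30/31.
Counting signs: 3 positive.
The rank is the number of nonzero pivots: 3.

3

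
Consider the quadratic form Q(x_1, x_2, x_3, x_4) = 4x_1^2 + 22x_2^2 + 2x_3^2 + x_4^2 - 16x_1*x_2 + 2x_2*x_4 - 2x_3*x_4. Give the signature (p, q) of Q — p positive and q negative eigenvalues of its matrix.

Write A = [[4, -8, 0, 0], [-8, 22, 0, 1], [0, 0, 2, -1], [0, 1, -1, 1]].
Symmetric row and column elimination reduces A to a congruent diagonal form with pivots 4, 6, 2, 1/3.
So there are 4 positive pivots.

(4, 0)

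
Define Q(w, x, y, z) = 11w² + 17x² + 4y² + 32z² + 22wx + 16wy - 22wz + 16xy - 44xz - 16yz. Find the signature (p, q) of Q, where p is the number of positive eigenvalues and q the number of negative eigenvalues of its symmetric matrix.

The associated matrix is A = [[11, 11, 8, -11], [11, 17, 8, -22], [8, 8, 4, -8], [-11, -22, -8, 32]].
Row-reducing A symmetrically gives the diagonal entries 11, 6, -20/11, 5/6.
Counting signs: 3 positive, 1 negative.

(3, 1)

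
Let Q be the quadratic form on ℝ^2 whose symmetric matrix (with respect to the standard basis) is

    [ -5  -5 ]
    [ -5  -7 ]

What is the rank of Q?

2

Row-reducing A symmetrically gives the diagonal entries -5, -2.
So there are 2 negative pivots.
The rank is the number of nonzero pivots: 2.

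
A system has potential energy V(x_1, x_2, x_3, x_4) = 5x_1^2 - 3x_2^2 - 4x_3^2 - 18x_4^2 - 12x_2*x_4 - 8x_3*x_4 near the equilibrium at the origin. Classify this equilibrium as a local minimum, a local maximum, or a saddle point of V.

saddle point

The Hessian at the origin is H = [[10, 0, 0, 0], [0, -6, 0, -12], [0, 0, -8, -8], [0, -12, -8, -36]].
Congruent diagonalization of H (simultaneous row and column reduction) yields pivots 10, -6, -8, -4.
That gives 1 positive, 3 negative pivots.
H is indefinite, so the origin is a saddle point.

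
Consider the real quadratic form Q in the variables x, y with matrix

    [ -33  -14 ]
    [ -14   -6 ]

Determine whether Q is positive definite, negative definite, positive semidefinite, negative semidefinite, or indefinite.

For the 2×2 matrix [[-33, -14], [-14, -6]]: det = -33·-6 − (-14)² = 2, trace = -39.
det > 0 so both eigenvalues share the sign of the trace; trace = -39 < 0 ⇒ both negative.

negative definite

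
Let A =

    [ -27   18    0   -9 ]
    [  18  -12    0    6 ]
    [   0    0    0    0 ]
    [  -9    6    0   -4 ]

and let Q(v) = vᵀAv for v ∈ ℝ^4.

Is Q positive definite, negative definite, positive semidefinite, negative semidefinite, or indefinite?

Symmetric row and column elimination reduces A to a congruent diagonal form with pivots -27, 0, 0, -1.
Counting signs: 2 negative, 2 zero.
Hence Q is negative semidefinite.

negative semidefinite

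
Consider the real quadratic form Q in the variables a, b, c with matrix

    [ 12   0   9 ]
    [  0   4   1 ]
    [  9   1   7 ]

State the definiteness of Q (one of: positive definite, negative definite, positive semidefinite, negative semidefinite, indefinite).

positive semidefinite

Applying the same elementary operations to the rows and columns of A produces a congruent diagonal matrix with entries 12, 4, 0.
Counting signs: 2 positive, 1 zero.
Hence Q is positive semidefinite.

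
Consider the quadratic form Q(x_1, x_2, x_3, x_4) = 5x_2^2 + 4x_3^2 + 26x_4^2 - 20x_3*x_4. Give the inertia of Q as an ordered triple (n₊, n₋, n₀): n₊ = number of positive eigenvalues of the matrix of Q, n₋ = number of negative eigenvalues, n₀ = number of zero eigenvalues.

Write A = [[0, 0, 0, 0], [0, 5, 0, 0], [0, 0, 4, -10], [0, 0, -10, 26]].
Applying the same elementary operations to the rows and columns of A produces a congruent diagonal matrix with entries 0, 5, 4, 1.
So there are 3 positive, 1 zero pivots.

(3, 0, 1)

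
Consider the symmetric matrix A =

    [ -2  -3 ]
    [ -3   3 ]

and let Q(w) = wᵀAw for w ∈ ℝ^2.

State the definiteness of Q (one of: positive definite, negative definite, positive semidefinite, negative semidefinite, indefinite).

For the 2×2 matrix [[-2, -3], [-3, 3]]: det = -2·3 − (-3)² = -15, trace = 1.
det < 0 so the eigenvalues have opposite signs; the form is indefinite.

indefinite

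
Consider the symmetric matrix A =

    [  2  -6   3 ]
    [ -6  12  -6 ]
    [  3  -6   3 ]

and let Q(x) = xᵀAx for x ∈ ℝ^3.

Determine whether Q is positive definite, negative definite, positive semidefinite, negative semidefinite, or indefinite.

indefinite

Congruent diagonalization of A (simultaneous row and column reduction) yields pivots 2, -6, 0.
Counting signs: 1 positive, 1 negative, 1 zero.
Hence Q is indefinite.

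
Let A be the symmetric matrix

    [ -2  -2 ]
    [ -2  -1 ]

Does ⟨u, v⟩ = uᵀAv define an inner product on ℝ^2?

no

For the 2×2 matrix [[-2, -2], [-2, -1]]: det = -2·-1 − (-2)² = -2, trace = -3.
det < 0 so the eigenvalues have opposite signs; the form is indefinite.
⟨·,·⟩ is an inner product exactly when A is positive definite.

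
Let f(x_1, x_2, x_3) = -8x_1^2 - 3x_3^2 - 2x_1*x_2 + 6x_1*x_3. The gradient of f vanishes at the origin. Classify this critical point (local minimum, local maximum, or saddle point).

The Hessian at the origin is H = [[-16, -2, 6], [-2, 0, 0], [6, 0, -6]].
Congruent diagonalization of H (simultaneous row and column reduction) yields pivots -16, 1/4, -6.
So there are 1 positive, 2 negative pivots.
H is indefinite, so the origin is a saddle point.

saddle point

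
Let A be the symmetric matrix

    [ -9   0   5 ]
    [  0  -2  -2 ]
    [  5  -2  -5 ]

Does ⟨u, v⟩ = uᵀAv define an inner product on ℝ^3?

no

Congruent diagonalization of A (simultaneous row and column reduction) yields pivots -9, -2, -2/9.
That gives 3 negative pivots.
Hence Q is negative definite.
⟨·,·⟩ is an inner product exactly when A is positive definite.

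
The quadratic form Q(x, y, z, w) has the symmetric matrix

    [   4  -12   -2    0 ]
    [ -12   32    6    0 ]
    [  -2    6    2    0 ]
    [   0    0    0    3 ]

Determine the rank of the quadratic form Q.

4

Applying the same elementary operations to the rows and columns of A produces a congruent diagonal matrix with entries 4, -4, 1, 3.
That gives 3 positive, 1 negative pivots.
The rank is the number of nonzero pivots: 4.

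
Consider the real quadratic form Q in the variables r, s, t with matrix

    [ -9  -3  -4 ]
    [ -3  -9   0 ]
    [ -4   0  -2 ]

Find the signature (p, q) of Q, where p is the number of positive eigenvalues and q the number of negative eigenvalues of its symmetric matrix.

Symmetric row and column elimination reduces A to a congruent diagonal form with pivots -9, -8, 0.
Counting signs: 2 negative, 1 zero.

(0, 2)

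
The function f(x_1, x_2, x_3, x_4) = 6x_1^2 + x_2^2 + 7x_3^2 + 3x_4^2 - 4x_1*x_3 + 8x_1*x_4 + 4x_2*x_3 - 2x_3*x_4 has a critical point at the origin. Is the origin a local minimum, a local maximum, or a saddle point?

local minimum

The Hessian at the origin is H = [[12, 0, -4, 8], [0, 2, 4, 0], [-4, 4, 14, -2], [8, 0, -2, 6]].
Row-reducing H symmetrically gives the diagonal entries 12, 2, 14/3, 4/7.
That gives 4 positive pivots.
H is positive definite, so the origin is a strict local minimum.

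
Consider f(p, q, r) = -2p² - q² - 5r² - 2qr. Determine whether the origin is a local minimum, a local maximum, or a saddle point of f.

local maximum

The Hessian at the origin is H = [[-4, 0, 0], [0, -2, -2], [0, -2, -10]].
An LDLᵀ factorisation of H has diagonal entries -4, -2, -8.
So there are 3 negative pivots.
H is negative definite, so the origin is a strict local maximum.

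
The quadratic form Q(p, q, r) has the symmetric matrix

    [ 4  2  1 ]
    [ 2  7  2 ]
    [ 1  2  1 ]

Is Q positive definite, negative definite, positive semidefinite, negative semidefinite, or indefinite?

Leading principal minors: Δ_1 = 4, Δ_2 = 24, Δ_3 = 9.
All leading principal minors are positive, so by Sylvester's criterion Q is positive definite.

positive definite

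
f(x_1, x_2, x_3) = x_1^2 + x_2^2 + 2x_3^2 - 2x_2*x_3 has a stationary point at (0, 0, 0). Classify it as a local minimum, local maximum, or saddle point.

The Hessian at the origin is H = [[2, 0, 0], [0, 2, -2], [0, -2, 4]].
Applying the same elementary operations to the rows and columns of H produces a congruent diagonal matrix with entries 2, 2, 2.
That gives 3 positive pivots.
H is positive definite, so the origin is a strict local minimum.

local minimum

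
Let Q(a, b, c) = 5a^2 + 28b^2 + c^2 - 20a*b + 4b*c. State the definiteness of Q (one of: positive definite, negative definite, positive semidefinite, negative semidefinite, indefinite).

positive definite

The symmetric matrix of Q is A = [[5, -10, 0], [-10, 28, 2], [0, 2, 1]].
Leading principal minors: Δ_1 = 5, Δ_2 = 40, Δ_3 = 20.
All leading principal minors are positive, so by Sylvester's criterion Q is positive definite.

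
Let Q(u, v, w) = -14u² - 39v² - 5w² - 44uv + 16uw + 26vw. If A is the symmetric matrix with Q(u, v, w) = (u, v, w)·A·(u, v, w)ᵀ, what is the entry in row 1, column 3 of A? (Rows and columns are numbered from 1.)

8

The coefficient of u·w in Q is 16. For a symmetric A this equals A[1,3] + A[3,1] = 2·A[1,3].
So A[1,3] = 16/2 = 8.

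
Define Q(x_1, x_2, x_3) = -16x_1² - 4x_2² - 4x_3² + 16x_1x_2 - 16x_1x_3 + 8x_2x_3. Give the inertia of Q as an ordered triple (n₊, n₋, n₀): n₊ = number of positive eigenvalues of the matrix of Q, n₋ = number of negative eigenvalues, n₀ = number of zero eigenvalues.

Write A = [[-16, 8, -8], [8, -4, 4], [-8, 4, -4]].
Applying the same elementary operations to the rows and columns of A produces a congruent diagonal matrix with entries -16, 0, 0.
So there are 1 negative, 2 zero pivots.

(0, 1, 2)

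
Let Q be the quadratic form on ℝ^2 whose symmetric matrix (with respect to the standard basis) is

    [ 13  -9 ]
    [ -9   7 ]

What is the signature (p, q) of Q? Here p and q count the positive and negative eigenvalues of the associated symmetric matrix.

(2, 0)

An LDLᵀ factorisation of A has diagonal entries 13, 10/13.
Counting signs: 2 positive.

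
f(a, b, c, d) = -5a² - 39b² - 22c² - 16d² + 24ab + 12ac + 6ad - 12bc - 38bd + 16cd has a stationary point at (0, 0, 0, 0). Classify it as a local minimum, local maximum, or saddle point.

local maximum

The Hessian at the origin is H = [[-10, 24, 12, 6], [24, -78, -12, -38], [12, -12, -44, 16], [6, -38, 16, -32]].
Row-reducing H symmetrically gives the diagonal entries -10, -102/5, -268/17, -40/201.
So there are 4 negative pivots.
H is negative definite, so the origin is a strict local maximum.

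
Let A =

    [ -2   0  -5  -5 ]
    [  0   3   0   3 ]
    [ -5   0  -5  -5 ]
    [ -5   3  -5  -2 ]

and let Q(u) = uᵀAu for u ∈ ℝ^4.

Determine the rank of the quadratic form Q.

Congruent diagonalization of A (simultaneous row and column reduction) yields pivots -2, 3, 15/2, 0.
Counting signs: 2 positive, 1 negative, 1 zero.
The rank is the number of nonzero pivots: 3.

3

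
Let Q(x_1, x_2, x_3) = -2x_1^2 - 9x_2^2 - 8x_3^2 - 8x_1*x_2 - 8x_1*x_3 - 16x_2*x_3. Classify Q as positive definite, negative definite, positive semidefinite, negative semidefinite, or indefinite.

Write A = [[-2, -4, -4], [-4, -9, -8], [-4, -8, -8]].
Symmetric row and column elimination reduces A to a congruent diagonal form with pivots -2, -1, 0.
So there are 2 negative, 1 zero pivots.
Hence Q is negative semidefinite.

negative semidefinite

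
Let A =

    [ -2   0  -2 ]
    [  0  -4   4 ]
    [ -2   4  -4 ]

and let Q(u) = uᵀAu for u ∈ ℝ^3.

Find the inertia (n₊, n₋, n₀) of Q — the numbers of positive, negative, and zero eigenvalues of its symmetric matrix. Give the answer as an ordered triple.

(1, 2, 0)

Applying the same elementary operations to the rows and columns of A produces a congruent diagonal matrix with entries -2, -4, 2.
That gives 1 positive, 2 negative pivots.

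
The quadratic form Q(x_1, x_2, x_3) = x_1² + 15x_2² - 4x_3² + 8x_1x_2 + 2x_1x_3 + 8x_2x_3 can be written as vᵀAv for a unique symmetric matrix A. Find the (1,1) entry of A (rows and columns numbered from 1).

The coefficient of x_1² in Q is 1, and that is exactly A[1,1].

1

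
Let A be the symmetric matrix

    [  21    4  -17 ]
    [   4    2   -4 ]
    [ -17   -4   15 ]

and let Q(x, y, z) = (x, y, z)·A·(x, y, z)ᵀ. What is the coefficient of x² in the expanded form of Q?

21

The coefficient of x² is the diagonal entry A[1,1] = 21.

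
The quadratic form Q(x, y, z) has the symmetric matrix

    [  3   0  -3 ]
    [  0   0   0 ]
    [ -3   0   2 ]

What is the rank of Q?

2

Applying the same elementary operations to the rows and columns of A produces a congruent diagonal matrix with entries 3, 0, -1.
Counting signs: 1 positive, 1 negative, 1 zero.
The rank is the number of nonzero pivots: 2.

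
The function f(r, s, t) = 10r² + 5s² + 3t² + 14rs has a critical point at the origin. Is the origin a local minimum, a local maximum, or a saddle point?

The Hessian at the origin is H = [[20, 14, 0], [14, 10, 0], [0, 0, 6]].
Row-reducing H symmetrically gives the diagonal entries 20, 1/5, 6.
Counting signs: 3 positive.
H is positive definite, so the origin is a strict local minimum.

local minimum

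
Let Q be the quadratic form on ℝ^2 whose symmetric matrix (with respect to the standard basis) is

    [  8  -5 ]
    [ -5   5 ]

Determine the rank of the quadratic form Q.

Symmetric row and column elimination reduces A to a congruent diagonal form with pivots 8, 15/8.
That gives 2 positive pivots.
The rank is the number of nonzero pivots: 2.

2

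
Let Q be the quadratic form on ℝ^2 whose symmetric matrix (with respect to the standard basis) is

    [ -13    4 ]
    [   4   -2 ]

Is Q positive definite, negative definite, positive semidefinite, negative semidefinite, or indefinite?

negative definite

Congruent diagonalization of A (simultaneous row and column reduction) yields pivots -13, -10/13.
So there are 2 negative pivots.
Hence Q is negative definite.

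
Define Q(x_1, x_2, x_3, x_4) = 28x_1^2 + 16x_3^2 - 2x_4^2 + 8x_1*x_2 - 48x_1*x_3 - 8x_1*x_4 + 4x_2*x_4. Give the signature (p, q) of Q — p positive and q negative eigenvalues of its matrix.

(2, 1)

The symmetric matrix is A = [[28, 4, -24, -4], [4, 0, 0, 2], [-24, 0, 16, 0], [-4, 2, 0, -2]].
Applying the same elementary operations to the rows and columns of A produces a congruent diagonal matrix with entries 28, -4/7, 16, 0.
Counting signs: 2 positive, 1 negative, 1 zero.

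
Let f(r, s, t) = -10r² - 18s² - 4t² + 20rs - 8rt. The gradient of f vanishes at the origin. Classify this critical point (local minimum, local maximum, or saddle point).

The Hessian at the origin is H = [[-20, 20, -8], [20, -36, 0], [-8, 0, -8]].
An LDLᵀ factorisation of H has diagonal entries -20, -16, -4/5.
That gives 3 negative pivots.
H is negative definite, so the origin is a strict local maximum.

local maximum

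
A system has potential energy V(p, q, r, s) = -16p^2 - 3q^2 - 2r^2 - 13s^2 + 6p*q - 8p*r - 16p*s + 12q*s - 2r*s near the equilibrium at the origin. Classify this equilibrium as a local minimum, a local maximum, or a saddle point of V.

The Hessian at the origin is H = [[-32, 6, -8, -16], [6, -6, 0, 12], [-8, 0, -4, -2], [-16, 12, -2, -26]].
An LDLᵀ factorisation of H has diagonal entries -32, -39/8, -20/13, -1.
Counting signs: 4 negative.
H is negative definite, so the origin is a strict local maximum.

local maximum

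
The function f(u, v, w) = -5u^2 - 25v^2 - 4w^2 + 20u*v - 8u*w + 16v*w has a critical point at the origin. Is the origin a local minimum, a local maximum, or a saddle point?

The Hessian at the origin is H = [[-10, 20, -8], [20, -50, 16], [-8, 16, -8]].
Row-reducing H symmetrically gives the diagonal entries -10, -10, -8/5.
That gives 3 negative pivots.
H is negative definite, so the origin is a strict local maximum.

local maximum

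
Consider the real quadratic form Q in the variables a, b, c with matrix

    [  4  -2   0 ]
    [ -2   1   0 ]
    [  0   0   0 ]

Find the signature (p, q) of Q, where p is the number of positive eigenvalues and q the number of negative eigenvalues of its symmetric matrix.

Applying the same elementary operations to the rows and columns of A produces a congruent diagonal matrix with entries 4, 0, 0.
So there are 1 positive, 2 zero pivots.

(1, 0)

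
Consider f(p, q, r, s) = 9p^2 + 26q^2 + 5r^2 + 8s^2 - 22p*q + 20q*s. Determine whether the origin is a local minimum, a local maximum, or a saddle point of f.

local minimum

The Hessian at the origin is H = [[18, -22, 0, 0], [-22, 52, 0, 20], [0, 0, 10, 0], [0, 20, 0, 16]].
An LDLᵀ factorisation of H has diagonal entries 18, 226/9, 10, 8/113.
That gives 4 positive pivots.
H is positive definite, so the origin is a strict local minimum.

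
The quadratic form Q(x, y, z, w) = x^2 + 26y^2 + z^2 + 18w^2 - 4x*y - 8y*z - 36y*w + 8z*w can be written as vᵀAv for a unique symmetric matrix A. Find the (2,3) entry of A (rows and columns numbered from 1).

-4

The coefficient of y·z in Q is -8. For a symmetric A this equals A[2,3] + A[3,2] = 2·A[2,3].
So A[2,3] = -8/2 = -4.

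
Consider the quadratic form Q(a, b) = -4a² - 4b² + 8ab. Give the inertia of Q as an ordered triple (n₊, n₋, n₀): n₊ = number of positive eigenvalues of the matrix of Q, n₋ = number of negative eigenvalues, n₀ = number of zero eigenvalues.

(0, 1, 1)

The symmetric matrix is A = [[-4, 4], [4, -4]].
Applying the same elementary operations to the rows and columns of A produces a congruent diagonal matrix with entries -4, 0.
That gives 1 negative, 1 zero pivots.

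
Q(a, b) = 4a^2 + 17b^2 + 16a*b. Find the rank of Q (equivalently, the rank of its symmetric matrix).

2

Write A = [[4, 8], [8, 17]].
Row-reducing A symmetrically gives the diagonal entries 4, 1.
Counting signs: 2 positive.
The rank is the number of nonzero pivots: 2.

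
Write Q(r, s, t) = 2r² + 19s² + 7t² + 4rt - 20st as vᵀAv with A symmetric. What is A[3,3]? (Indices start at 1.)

The coefficient of t² in Q is 7, and that is exactly A[3,3].

7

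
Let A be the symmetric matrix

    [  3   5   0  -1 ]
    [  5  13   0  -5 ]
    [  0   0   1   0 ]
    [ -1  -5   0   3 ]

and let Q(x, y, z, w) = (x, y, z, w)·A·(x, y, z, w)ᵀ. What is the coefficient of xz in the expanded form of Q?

The coefficient of xz is A[1,3] + A[3,1] = 2·0 = 0.

0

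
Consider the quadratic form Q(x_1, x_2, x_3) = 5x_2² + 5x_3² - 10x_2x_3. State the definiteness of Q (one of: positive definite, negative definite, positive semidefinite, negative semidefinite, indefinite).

positive semidefinite

The associated matrix is A = [[0, 0, 0], [0, 5, -5], [0, -5, 5]].
Row-reducing A symmetrically gives the diagonal entries 0, 5, 0.
Counting signs: 1 positive, 2 zero.
Hence Q is positive semidefinite.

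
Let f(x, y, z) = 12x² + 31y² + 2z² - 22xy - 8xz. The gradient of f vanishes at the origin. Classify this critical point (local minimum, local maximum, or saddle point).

The Hessian at the origin is H = [[24, -22, -8], [-22, 62, 0], [-8, 0, 4]].
Symmetric row and column elimination reduces H to a congruent diagonal form with pivots 24, 251/6, 12/251.
Counting signs: 3 positive.
H is positive definite, so the origin is a strict local minimum.

local minimum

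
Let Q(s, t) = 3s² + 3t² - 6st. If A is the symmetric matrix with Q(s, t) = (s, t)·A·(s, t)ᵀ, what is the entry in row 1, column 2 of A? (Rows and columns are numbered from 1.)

-3

The coefficient of s·t in Q is -6. For a symmetric A this equals A[1,2] + A[2,1] = 2·A[1,2].
So A[1,2] = -6/2 = -3.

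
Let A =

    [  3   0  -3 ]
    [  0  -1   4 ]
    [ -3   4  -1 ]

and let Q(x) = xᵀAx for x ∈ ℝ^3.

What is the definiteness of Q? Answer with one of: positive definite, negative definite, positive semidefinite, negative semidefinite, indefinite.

Symmetric row and column elimination reduces A to a congruent diagonal form with pivots 3, -1, 12.
Counting signs: 2 positive, 1 negative.
Hence Q is indefinite.

indefinite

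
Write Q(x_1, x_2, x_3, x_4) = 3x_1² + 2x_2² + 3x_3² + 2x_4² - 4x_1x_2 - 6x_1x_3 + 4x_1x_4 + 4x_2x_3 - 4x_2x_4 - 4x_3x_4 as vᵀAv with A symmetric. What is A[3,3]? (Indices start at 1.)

The coefficient of x_3² in Q is 3, and that is exactly A[3,3].

3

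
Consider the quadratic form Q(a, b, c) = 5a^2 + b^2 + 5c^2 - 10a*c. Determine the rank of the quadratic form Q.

Write A = [[5, 0, -5], [0, 1, 0], [-5, 0, 5]].
Congruent diagonalization of A (simultaneous row and column reduction) yields pivots 5, 1, 0.
So there are 2 positive, 1 zero pivots.
The rank is the number of nonzero pivots: 2.

2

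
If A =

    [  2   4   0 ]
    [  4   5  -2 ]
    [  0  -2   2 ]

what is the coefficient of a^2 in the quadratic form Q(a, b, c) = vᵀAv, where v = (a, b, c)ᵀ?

2

The coefficient of a^2 is the diagonal entry A[1,1] = 2.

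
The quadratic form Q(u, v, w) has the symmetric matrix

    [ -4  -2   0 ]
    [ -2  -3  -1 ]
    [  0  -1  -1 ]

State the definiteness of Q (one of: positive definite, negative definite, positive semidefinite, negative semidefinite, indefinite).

negative definite

Congruent diagonalization of A (simultaneous row and column reduction) yields pivots -4, -2, -1/2.
Counting signs: 3 negative.
Hence Q is negative definite.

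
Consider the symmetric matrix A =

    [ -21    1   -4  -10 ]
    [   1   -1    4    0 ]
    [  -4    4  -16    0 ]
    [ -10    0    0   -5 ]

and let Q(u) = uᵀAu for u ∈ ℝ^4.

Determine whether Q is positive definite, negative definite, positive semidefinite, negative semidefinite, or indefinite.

negative semidefinite

Row-reducing A symmetrically gives the diagonal entries -21, -20/21, 0, 0.
So there are 2 negative, 2 zero pivots.
Hence Q is negative semidefinite.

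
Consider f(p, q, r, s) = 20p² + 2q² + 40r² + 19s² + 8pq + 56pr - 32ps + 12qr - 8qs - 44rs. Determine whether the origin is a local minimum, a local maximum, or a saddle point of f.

The Hessian at the origin is H = [[40, 8, 56, -32], [8, 4, 12, -8], [56, 12, 80, -44], [-32, -8, -44, 38]].
Congruent diagonalization of H (simultaneous row and column reduction) yields pivots 40, 12/5, 4/3, 10.
Counting signs: 4 positive.
H is positive definite, so the origin is a strict local minimum.

local minimum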